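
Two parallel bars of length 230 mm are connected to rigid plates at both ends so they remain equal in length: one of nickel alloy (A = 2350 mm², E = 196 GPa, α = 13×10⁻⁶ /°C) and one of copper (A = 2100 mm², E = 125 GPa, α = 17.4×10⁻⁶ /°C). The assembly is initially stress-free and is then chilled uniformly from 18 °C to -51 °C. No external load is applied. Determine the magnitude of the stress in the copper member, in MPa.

The copper has the larger α, so on cooling it would change length more than the nickel alloy if both were free. The rigid plates force a common final length, so the copper is put into tension and the nickel alloy into compression, with equal and opposite forces P (no external load).
Equating the net (thermal + elastic) strains gives |α₁ − α₂|·ΔT = P·[1/(A₁E₁) + 1/(A₂E₂)].
|α₁ − α₂|·ΔT = 4.4×10⁻⁶ × 69 = 0.0003036.
1/(A₁E₁) + 1/(A₂E₂) = 1/(2350×196×10³) + 1/(2100×125×10³) = 5.981×10⁻⁹ N⁻¹.
So P = 0.0003036 / 5.981×10⁻⁹ = 50.76 kN.
σ_{copper} = P/A₂ = 50760/2100 = 24.17 MPa, tensile.

σ ≈ 24.2 MPa (tensile)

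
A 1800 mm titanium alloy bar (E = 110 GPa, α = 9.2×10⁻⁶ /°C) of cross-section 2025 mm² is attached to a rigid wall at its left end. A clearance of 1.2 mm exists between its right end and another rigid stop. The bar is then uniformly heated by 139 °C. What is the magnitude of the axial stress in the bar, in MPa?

σ ≈ 67.3 MPa (compressive)

If the wall were absent the bar would grow by αΔT L = 9.2×10⁻⁶ × 139 × 1800 = 2.302 mm.
The gap closes (δ_free > 1.2 mm) and the wall then resists a further 2.302 − 1.2 = 1.102 mm of expansion.
That suppressed elongation corresponds to σ = E·Δ/L = 110×10³ × 1.102/1800 = 67.33 MPa.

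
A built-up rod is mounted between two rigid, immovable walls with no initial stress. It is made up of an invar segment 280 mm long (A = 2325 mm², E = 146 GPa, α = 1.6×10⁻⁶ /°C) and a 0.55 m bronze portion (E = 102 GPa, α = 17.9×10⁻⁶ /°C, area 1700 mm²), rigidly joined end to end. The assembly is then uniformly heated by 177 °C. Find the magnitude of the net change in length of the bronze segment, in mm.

With the walls removed the bar would change length by δ_free = Σ αᵢΔT Lᵢ = 1.6×10⁻⁶×177×280 + 17.9×10⁻⁶×177×550 = 1.822 mm.
The rigid supports impose zero overall length change; the single axial force P common to all segments must satisfy P Σ Lᵢ/(AᵢEᵢ) = δ_free.
Σ Lᵢ/(AᵢEᵢ) = 280/(2325×146×10³) + 550/(1700×102×10³) = 3.997×10⁻⁶ mm/N.
Hence P = δ_free / Σ(L/AE) = 1.822/3.997×10⁻⁶ = 455.8 kN (compressive).
For the bronze segment, free thermal change = 17.9×10⁻⁶×177×550 = 1.743 mm and elastic change from P = 455800×550/(1700×102×10³) = 1.446 mm; these oppose, so the net change is 0.297 mm (segment lengthens).

|ΔL| ≈ 0.297 mm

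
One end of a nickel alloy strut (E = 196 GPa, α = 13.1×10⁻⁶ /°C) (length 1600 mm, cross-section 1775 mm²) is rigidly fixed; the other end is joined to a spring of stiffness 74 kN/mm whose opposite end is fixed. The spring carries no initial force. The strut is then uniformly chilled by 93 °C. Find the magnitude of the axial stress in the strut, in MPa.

If the spring were absent the strut would shorten by αΔT L = 13.1×10⁻⁶ × 93 × 1600 = 1.949 mm.
With a force P in the spring, the elastic change of the strut is PL/(AE) and that of the spring is P/k; compatibility requires their sum to equal δ_free.
So P = δ_free / [L/(AE) + 1/k] = 1.949 / [ 1600/(1775×196×10³) + 1/(74×10³) ].
P = 1.949 / 1.811×10⁻⁵ = 107600 N.
σ = P/A = 107600/1775 = 60.63 MPa.

σ ≈ 60.6 MPa (tensile)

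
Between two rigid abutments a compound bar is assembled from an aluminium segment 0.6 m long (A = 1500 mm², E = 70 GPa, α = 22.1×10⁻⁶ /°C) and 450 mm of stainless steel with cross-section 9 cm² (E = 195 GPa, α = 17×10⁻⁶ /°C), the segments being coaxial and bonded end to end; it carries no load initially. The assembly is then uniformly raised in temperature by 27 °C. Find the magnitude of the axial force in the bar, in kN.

P ≈ 68.2 kN (compressive)

If the supports were absent, the total length change would be Σ αᵢΔT Lᵢ = 22.1×10⁻⁶×27×600 + 17×10⁻⁶×27×450 = 0.5646 mm.
Since the ends are fixed, an axial force P builds up, equal in every segment, with P · Σ Lᵢ/(AᵢEᵢ) = δ_free.
The series flexibility is Σ Lᵢ/(AᵢEᵢ) = 600/(1500×70×10³) + 450/(900×195×10³) = 8.278×10⁻⁶ mm/N.
So P = 0.5646 / 8.278×10⁻⁶ = 68.2 kN, compressive.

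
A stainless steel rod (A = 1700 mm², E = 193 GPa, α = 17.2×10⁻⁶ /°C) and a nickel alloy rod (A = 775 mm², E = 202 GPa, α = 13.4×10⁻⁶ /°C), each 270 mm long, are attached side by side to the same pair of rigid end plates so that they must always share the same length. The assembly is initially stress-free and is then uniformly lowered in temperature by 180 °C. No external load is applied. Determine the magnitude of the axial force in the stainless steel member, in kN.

P ≈ 72.5 kN (tensile in the stainless steel)

The stainless steel has the larger α, so on cooling it would change length more than the nickel alloy if both were free. The rigid plates force a common final length, so the stainless steel is put into tension and the nickel alloy into compression, with equal and opposite forces P (no external load).
Equating the net (thermal + elastic) strains gives |α₁ − α₂|·ΔT = P·[1/(A₁E₁) + 1/(A₂E₂)].
|α₁ − α₂|·ΔT = 3.8×10⁻⁶ × 180 = 0.000684.
1/(A₁E₁) + 1/(A₂E₂) = 1/(1700×193×10³) + 1/(775×202×10³) = 9.436×10⁻⁹ N⁻¹.
So P = 0.000684 / 9.436×10⁻⁹ = 72.49 kN.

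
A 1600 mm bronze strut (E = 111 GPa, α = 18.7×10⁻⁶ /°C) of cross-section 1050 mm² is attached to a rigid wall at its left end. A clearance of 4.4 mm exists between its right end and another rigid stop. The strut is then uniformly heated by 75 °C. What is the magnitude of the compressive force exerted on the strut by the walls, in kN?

P ≈ 0 kN

If the wall were absent the strut would grow by αΔT L = 18.7×10⁻⁶ × 75 × 1600 = 2.244 mm.
This is smaller than the 4.4 mm clearance, so the strut expands freely without reaching the stop — the stress is zero.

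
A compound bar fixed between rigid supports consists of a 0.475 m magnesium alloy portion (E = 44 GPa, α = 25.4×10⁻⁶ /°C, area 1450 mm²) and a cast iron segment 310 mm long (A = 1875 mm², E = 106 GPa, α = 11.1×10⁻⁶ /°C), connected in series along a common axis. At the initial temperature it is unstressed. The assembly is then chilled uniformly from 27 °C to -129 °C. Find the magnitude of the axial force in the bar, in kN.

P ≈ 269 kN (tensile)

If the supports were absent, the total length change would be Σ αᵢΔT Lᵢ = 25.4×10⁻⁶×156×475 + 11.1×10⁻⁶×156×310 = 2.419 mm.
Since the ends are fixed, an axial force P builds up, equal in every segment, with P · Σ Lᵢ/(AᵢEᵢ) = δ_free.
Σ Lᵢ/(AᵢEᵢ) = 475/(1450×44×10³) + 310/(1875×106×10³) = 9.005×10⁻⁶ mm/N.
Hence P = δ_free / Σ(L/AE) = 2.419/9.005×10⁻⁶ = 268.6 kN (tensile).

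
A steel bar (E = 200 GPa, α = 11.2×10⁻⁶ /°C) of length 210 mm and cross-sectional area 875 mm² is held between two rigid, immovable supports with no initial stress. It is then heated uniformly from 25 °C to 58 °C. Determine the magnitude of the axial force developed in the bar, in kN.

Full restraint means ε = 0, so the stress is σ = EαΔT = 200×10³ × 11.2×10⁻⁶ × 33 = 73.92 MPa.
Then P = σA = 73.92 × 875 mm² = 64.68 kN, compressive.

P ≈ 64.7 kN (compressive)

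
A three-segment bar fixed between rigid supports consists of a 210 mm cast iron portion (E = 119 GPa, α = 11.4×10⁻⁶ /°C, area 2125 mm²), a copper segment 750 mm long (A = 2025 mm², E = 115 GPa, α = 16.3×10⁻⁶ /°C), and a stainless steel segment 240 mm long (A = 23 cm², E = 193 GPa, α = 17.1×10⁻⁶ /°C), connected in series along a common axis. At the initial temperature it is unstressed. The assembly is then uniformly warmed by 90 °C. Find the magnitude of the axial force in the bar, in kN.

If the supports were absent, the total length change would be Σ αᵢΔT Lᵢ = 11.4×10⁻⁶×90×210 + 16.3×10⁻⁶×90×750 + 17.1×10⁻⁶×90×240 = 1.685 mm.
The walls prevent any net length change, so an axial force P (same in every segment) develops. Compatibility: P · Σ Lᵢ/(AᵢEᵢ) = δ_free.
The series flexibility is Σ Lᵢ/(AᵢEᵢ) = 210/(2125×119×10³) + 750/(2025×115×10³) + 240/(2300×193×10³) = 4.592×10⁻⁶ mm/N.
Hence P = δ_free / Σ(L/AE) = 1.685/4.592×10⁻⁶ = 367 kN (compressive).

P ≈ 367 kN (compressive)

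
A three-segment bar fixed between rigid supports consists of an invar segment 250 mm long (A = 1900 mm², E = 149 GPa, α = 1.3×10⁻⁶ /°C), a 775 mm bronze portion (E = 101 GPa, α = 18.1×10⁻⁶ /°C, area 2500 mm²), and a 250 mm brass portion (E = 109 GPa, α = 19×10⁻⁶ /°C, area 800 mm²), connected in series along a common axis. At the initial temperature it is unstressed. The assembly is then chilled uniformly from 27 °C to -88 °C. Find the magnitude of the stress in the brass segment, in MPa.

If the supports were absent, the total length change would be Σ αᵢΔT Lᵢ = 1.3×10⁻⁶×115×250 + 18.1×10⁻⁶×115×775 + 19×10⁻⁶×115×250 = 2.197 mm.
The walls prevent any net length change, so an axial force P (same in every segment) develops. Compatibility: P · Σ Lᵢ/(AᵢEᵢ) = δ_free.
Σ Lᵢ/(AᵢEᵢ) = 250/(1900×149×10³) + 775/(2500×101×10³) + 250/(800×109×10³) = 6.819×10⁻⁶ mm/N.
Hence P = δ_free / Σ(L/AE) = 2.197/6.819×10⁻⁶ = 322.1 kN (tensile).
σ_{brass} = P / A = 322100 / 800 = 402.7 MPa.

σ ≈ 403 MPa (tensile)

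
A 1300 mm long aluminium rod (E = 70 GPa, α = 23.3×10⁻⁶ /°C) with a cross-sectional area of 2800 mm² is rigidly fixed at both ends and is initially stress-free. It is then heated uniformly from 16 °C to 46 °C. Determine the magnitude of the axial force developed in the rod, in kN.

The ends cannot move, so σ = EαΔT = 70×10³ × 23.3×10⁻⁶ × 30 = 48.93 MPa.
Then P = σA = 48.93 × 2800 mm² = 137 kN, compressive.

P ≈ 137 kN (compressive)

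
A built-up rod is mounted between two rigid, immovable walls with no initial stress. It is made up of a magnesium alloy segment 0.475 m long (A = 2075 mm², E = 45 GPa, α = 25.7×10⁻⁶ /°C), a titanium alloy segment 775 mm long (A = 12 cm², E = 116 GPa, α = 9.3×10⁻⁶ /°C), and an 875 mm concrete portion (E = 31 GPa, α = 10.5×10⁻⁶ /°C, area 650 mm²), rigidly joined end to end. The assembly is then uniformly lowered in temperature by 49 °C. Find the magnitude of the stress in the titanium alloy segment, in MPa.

σ ≈ 21.6 MPa (tensile)

If the supports were absent, the total length change would be Σ αᵢΔT Lᵢ = 25.7×10⁻⁶×49×475 + 9.3×10⁻⁶×49×775 + 10.5×10⁻⁶×49×875 = 1.402 mm.
The walls prevent any net length change, so an axial force P (same in every segment) develops. Compatibility: P · Σ Lᵢ/(AᵢEᵢ) = δ_free.
The series flexibility is Σ Lᵢ/(AᵢEᵢ) = 475/(2075×45×10³) + 775/(1200×116×10³) + 875/(650×31×10³) = 5.408×10⁻⁵ mm/N.
P = 1.402 / 5.408×10⁻⁵ = 25920 N = 25.92 kN, tensile.
σ_{titanium alloy} = P / A = 25920 / 1200 = 21.6 MPa.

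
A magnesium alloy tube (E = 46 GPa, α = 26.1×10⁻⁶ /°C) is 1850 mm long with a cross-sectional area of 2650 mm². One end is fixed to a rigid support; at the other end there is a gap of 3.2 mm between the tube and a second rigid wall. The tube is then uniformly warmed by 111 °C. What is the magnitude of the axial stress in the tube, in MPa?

σ ≈ 53.7 MPa (compressive)

Free thermal elongation = αΔT L = 26.1×10⁻⁶ × 111 × 1850 = 5.36 mm.
After closing the 3.2 mm clearance, 5.36 − 3.2 = 2.16 mm of expansion remains to be suppressed by the wall.
So σ = E(δ_free − g)/L = 46×10³ × 2.16/1850 = 53.7 MPa.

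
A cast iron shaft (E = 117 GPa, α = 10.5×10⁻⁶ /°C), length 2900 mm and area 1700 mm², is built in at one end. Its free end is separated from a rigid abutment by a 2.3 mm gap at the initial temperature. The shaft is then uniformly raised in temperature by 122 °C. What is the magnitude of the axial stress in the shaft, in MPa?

σ ≈ 57.1 MPa (compressive)

If the wall were absent the shaft would grow by αΔT L = 10.5×10⁻⁶ × 122 × 2900 = 3.715 mm.
The gap closes (δ_free > 2.3 mm) and the wall then resists a further 3.715 − 2.3 = 1.415 mm of expansion.
That suppressed elongation corresponds to σ = E·Δ/L = 117×10³ × 1.415/2900 = 57.08 MPa.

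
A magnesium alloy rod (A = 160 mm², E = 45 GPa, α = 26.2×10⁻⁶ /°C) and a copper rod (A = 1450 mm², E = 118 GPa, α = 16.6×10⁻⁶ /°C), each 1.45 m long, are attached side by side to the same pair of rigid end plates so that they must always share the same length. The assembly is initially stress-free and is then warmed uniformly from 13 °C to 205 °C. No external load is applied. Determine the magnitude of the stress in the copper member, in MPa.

Both members must finish at the same length. With the larger α, the magnesium alloy tends to over-expand; the plates restrain it, putting the magnesium alloy in compression and the copper in tension. With no external load the two internal forces are equal and opposite, magnitude P.
Setting the final lengths equal and cancelling L: (α₁ − α₂)ΔT = P/(A₁E₁) + P/(A₂E₂).
|α₁ − α₂|·ΔT = 9.6×10⁻⁶ × 192 = 0.001843.
1/(A₁E₁) + 1/(A₂E₂) = 1/(160×45×10³) + 1/(1450×118×10³) = 1.447×10⁻⁷ N⁻¹.
So P = 0.001843 / 1.447×10⁻⁷ = 12.74 kN.
σ_{copper} = P/A₂ = 12740/1450 = 8.783 MPa, tensile.

σ ≈ 8.78 MPa (tensile)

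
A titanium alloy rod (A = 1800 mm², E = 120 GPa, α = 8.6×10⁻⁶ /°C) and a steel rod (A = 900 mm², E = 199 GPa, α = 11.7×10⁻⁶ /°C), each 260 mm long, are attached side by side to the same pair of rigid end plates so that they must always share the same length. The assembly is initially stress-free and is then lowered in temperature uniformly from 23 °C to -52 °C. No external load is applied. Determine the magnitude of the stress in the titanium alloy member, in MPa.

σ ≈ 12.6 MPa (compressive)

The steel has the larger α, so on cooling it would change length more than the titanium alloy if both were free. The rigid plates force a common final length, so the steel is put into tension and the titanium alloy into compression, with equal and opposite forces P (no external load).
Compatibility of the two members (thermal + elastic change equal): (α₁ − α₂)ΔT = P·[1/(A₁E₁) + 1/(A₂E₂)].
|α₁ − α₂|·ΔT = 3.1×10⁻⁶ × 75 = 0.0002325.
1/(A₁E₁) + 1/(A₂E₂) = 1/(1800×120×10³) + 1/(900×199×10³) = 1.021×10⁻⁸ N⁻¹.
P = 0.0002325 / 1.021×10⁻⁸ = 22760 N = 22.76 kN.
σ_{titanium alloy} = P/A₁ = 22760/1800 = 12.65 MPa, compressive.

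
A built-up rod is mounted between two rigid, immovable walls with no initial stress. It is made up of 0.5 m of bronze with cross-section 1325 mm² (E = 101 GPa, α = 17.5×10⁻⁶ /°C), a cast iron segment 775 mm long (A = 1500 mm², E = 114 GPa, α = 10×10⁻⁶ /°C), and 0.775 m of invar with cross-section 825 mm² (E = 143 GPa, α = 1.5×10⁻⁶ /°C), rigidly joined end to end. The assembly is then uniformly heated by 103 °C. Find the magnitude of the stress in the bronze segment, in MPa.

σ ≈ 92.5 MPa (compressive)

With the walls removed the bar would change length by δ_free = Σ αᵢΔT Lᵢ = 17.5×10⁻⁶×103×500 + 10×10⁻⁶×103×775 + 1.5×10⁻⁶×103×775 = 1.819 mm.
The walls prevent any net length change, so an axial force P (same in every segment) develops. Compatibility: P · Σ Lᵢ/(AᵢEᵢ) = δ_free.
Σ Lᵢ/(AᵢEᵢ) = 500/(1325×101×10³) + 775/(1500×114×10³) + 775/(825×143×10³) = 1.484×10⁻⁵ mm/N.
P = 1.819 / 1.484×10⁻⁵ = 122600 N = 122.6 kN, compressive.
σ_{bronze} = P / A = 122600 / 1325 = 92.54 MPa.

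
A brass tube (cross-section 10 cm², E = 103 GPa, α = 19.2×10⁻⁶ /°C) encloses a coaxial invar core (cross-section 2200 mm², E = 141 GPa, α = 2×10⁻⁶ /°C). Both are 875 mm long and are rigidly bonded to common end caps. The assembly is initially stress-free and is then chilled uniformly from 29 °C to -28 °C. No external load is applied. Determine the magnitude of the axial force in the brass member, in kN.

P ≈ 75.8 kN (tensile in the brass)

Both members must finish at the same length. With the larger α, the brass tends to over-contract; the plates restrain it, putting the brass in tension and the invar in compression. With no external load the two internal forces are equal and opposite, magnitude P.
Equating the net (thermal + elastic) strains gives |α₁ − α₂|·ΔT = P·[1/(A₁E₁) + 1/(A₂E₂)].
|α₁ − α₂|·ΔT = 17.2×10⁻⁶ × 57 = 0.0009804.
1/(A₁E₁) + 1/(A₂E₂) = 1/(1000×103×10³) + 1/(2200×141×10³) = 1.293×10⁻⁸ N⁻¹.
So P = 0.0009804 / 1.293×10⁻⁸ = 75.81 kN.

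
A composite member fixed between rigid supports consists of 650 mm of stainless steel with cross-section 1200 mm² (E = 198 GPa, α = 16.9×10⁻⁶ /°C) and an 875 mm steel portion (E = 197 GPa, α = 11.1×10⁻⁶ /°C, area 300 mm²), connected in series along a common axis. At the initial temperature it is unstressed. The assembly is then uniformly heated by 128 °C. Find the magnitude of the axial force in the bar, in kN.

If the supports were absent, the total length change would be Σ αᵢΔT Lᵢ = 16.9×10⁻⁶×128×650 + 11.1×10⁻⁶×128×875 = 2.649 mm.
The walls prevent any net length change, so an axial force P (same in every segment) develops. Compatibility: P · Σ Lᵢ/(AᵢEᵢ) = δ_free.
Σ Lᵢ/(AᵢEᵢ) = 650/(1200×198×10³) + 875/(300×197×10³) = 1.754×10⁻⁵ mm/N.
Hence P = δ_free / Σ(L/AE) = 2.649/1.754×10⁻⁵ = 151 kN (compressive).

P ≈ 151 kN (compressive)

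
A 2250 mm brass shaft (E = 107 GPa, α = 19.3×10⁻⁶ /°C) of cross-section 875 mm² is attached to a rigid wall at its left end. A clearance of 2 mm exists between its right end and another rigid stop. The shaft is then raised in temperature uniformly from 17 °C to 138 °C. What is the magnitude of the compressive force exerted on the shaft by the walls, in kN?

Free thermal elongation = αΔT L = 19.3×10⁻⁶ × 121 × 2250 = 5.254 mm.
The gap closes (δ_free > 2 mm) and the wall then resists a further 5.254 − 2 = 3.254 mm of expansion.
So σ = E(δ_free − g)/L = 107×10³ × 3.254/2250 = 154.8 MPa.
Force on the wall = σA = 154.8 × 875 mm² = 135.4 kN.

P ≈ 135 kN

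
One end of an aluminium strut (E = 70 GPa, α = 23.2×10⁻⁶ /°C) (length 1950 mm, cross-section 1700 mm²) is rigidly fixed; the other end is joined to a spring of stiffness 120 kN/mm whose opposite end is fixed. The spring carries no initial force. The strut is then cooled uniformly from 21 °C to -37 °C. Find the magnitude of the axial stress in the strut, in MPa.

If the spring were absent the strut would shorten by αΔT L = 23.2×10⁻⁶ × 58 × 1950 = 2.624 mm.
Let P be the tensile force in the spring. The strut extends elastically by PL/(AE) and the spring stretches by P/k; together these equal δ_free.
P [ L/(AE) + 1/k ] = δ_free → P [ 1950/(1700×70×10³) + 1/(120×10³) ] = 2.624.
P = 2.624 / 2.472×10⁻⁵ = 106100 N.
σ = P/A = 106100/1700 = 62.44 MPa.

σ ≈ 62.4 MPa (tensile)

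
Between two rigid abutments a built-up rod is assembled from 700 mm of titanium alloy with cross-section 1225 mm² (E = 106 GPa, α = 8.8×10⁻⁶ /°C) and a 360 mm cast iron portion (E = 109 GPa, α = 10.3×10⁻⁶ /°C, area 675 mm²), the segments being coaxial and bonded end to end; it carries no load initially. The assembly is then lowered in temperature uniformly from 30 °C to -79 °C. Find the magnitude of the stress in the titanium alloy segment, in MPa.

σ ≈ 85.4 MPa (tensile)

Free thermal contraction of the whole bar: Σ αᵢΔT Lᵢ = 8.8×10⁻⁶×109×700 + 10.3×10⁻⁶×109×360 = 1.076 mm.
Since the ends are fixed, an axial force P builds up, equal in every segment, with P · Σ Lᵢ/(AᵢEᵢ) = δ_free.
The series flexibility is Σ Lᵢ/(AᵢEᵢ) = 700/(1225×106×10³) + 360/(675×109×10³) = 1.028×10⁻⁵ mm/N.
So P = 1.076 / 1.028×10⁻⁵ = 104.6 kN, tensile.
σ_{titanium alloy} = P / A = 104600 / 1225 = 85.38 MPa.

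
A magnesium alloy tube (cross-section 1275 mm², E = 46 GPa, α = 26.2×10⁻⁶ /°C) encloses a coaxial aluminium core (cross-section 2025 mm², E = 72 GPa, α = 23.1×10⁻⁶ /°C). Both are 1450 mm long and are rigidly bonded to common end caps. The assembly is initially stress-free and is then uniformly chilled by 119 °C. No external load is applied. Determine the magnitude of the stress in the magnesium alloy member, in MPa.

σ ≈ 12.1 MPa (tensile)

Equilibrium of a rigid end plate with no external load gives equal and opposite internal forces ±P in the two members. Since α_{magnesium alloy} > α_{aluminium}, cooling drives the magnesium alloy into tension and the aluminium into compression.
Setting the final lengths equal and cancelling L: (α₁ − α₂)ΔT = P/(A₁E₁) + P/(A₂E₂).
|α₁ − α₂|·ΔT = 3.1×10⁻⁶ × 119 = 0.0003689.
1/(A₁E₁) + 1/(A₂E₂) = 1/(1275×46×10³) + 1/(2025×72×10³) = 2.391×10⁻⁸ N⁻¹.
P = 0.0003689 / 2.391×10⁻⁸ = 15430 N = 15.43 kN.
σ_{magnesium alloy} = P/A₁ = 15430/1275 = 12.1 MPa, tensile.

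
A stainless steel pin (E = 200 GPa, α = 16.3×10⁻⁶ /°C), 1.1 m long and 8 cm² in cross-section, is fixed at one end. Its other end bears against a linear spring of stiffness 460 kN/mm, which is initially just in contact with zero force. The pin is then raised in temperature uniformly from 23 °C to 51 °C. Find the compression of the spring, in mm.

Free thermal expansion: δ_free = αΔT L = 16.3×10⁻⁶ × 28 × 1100 = 0.502 mm.
With a force P in the spring, the elastic change of the pin is PL/(AE) and that of the spring is P/k; compatibility requires their sum to equal δ_free.
P [ L/(AE) + 1/k ] = δ_free → P [ 1100/(800×200×10³) + 1/(460×10³) ] = 0.502.
P = 0.502 / 9.049×10⁻⁶ = 55480 N.
Spring compression = P/k = 55480/(460×10³) = 0.1206 mm.

δ ≈ 0.121 mm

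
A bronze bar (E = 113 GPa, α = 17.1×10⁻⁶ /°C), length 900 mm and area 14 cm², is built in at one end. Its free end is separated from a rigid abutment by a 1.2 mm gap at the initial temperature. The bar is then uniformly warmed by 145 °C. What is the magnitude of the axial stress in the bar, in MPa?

Free thermal elongation = αΔT L = 17.1×10⁻⁶ × 145 × 900 = 2.232 mm.
The gap closes (δ_free > 1.2 mm) and the wall then resists a further 2.232 − 1.2 = 1.032 mm of expansion.
So σ = E(δ_free − g)/L = 113×10³ × 1.032/900 = 129.5 MPa.

σ ≈ 130 MPa (compressive)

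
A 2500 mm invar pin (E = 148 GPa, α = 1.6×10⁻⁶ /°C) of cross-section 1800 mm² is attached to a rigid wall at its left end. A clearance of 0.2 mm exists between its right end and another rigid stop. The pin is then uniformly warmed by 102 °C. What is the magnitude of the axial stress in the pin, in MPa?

σ ≈ 12.3 MPa (compressive)

Unrestrained expansion: δ_free = αΔT L = 1.6×10⁻⁶ × 102 × 2500 = 0.408 mm.
After closing the 0.2 mm clearance, 0.408 − 0.2 = 0.208 mm of expansion remains to be suppressed by the wall.
That suppressed elongation corresponds to σ = E·Δ/L = 148×10³ × 0.208/2500 = 12.31 MPa.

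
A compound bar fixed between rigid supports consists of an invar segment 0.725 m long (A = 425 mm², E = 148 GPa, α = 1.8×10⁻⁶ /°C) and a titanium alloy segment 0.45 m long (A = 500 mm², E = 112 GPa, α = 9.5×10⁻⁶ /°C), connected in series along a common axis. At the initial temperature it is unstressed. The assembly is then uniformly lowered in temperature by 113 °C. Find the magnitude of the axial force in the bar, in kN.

If the supports were absent, the total length change would be Σ αᵢΔT Lᵢ = 1.8×10⁻⁶×113×725 + 9.5×10⁻⁶×113×450 = 0.6305 mm.
The walls prevent any net length change, so an axial force P (same in every segment) develops. Compatibility: P · Σ Lᵢ/(AᵢEᵢ) = δ_free.
The series flexibility is Σ Lᵢ/(AᵢEᵢ) = 725/(425×148×10³) + 450/(500×112×10³) = 1.956×10⁻⁵ mm/N.
P = 0.6305 / 1.956×10⁻⁵ = 32230 N = 32.23 kN, tensile.

P ≈ 32.2 kN (tensile)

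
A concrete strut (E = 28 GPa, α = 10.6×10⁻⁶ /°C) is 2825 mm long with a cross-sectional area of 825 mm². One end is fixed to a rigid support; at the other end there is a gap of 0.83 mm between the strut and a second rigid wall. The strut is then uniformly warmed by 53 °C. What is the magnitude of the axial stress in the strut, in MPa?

σ ≈ 7.5 MPa (compressive)

If the wall were absent the strut would grow by αΔT L = 10.6×10⁻⁶ × 53 × 2825 = 1.587 mm.
After closing the 0.83 mm clearance, 1.587 − 0.83 = 0.7571 mm of expansion remains to be suppressed by the wall.
So σ = E(δ_free − g)/L = 28×10³ × 0.7571/2825 = 7.504 MPa.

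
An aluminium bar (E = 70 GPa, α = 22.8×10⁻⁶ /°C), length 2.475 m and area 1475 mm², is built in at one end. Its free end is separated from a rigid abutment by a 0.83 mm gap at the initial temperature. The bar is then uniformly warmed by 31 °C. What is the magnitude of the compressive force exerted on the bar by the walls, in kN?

P ≈ 38.4 kN

Free thermal elongation = αΔT L = 22.8×10⁻⁶ × 31 × 2475 = 1.749 mm.
This exceeds the 0.83 mm gap, so the wall pushes back. The portion of expansion that must be recovered elastically is δ_free − gap = 1.749 − 0.83 = 0.9193 mm.
That suppressed elongation corresponds to σ = E·Δ/L = 70×10³ × 0.9193/2475 = 26 MPa.
P = σA = 26 × 1475 = 38.35 kN.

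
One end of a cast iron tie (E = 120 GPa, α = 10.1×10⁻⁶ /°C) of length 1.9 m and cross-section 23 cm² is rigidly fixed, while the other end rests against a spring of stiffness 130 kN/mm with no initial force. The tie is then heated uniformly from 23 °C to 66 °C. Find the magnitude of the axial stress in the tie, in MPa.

Free thermal expansion: δ_free = αΔT L = 10.1×10⁻⁶ × 43 × 1900 = 0.8252 mm.
Let P be the compressive force at the spring. The tie shortens elastically by PL/(AE) and the spring compresses by P/k; together these equal δ_free.
P [ L/(AE) + 1/k ] = δ_free → P [ 1900/(2300×120×10³) + 1/(130×10³) ] = 0.8252.
P = 0.8252 / 1.458×10⁻⁵ = 56610 N.
σ = P/A = 56610/2300 = 24.61 MPa.

σ ≈ 24.6 MPa (compressive)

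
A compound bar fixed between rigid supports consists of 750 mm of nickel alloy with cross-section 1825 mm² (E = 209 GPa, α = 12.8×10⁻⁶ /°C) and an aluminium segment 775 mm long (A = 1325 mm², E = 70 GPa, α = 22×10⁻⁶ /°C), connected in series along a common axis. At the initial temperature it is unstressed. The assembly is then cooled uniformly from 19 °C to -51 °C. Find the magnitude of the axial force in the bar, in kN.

With the walls removed the bar would change length by δ_free = Σ αᵢΔT Lᵢ = 12.8×10⁻⁶×70×750 + 22×10⁻⁶×70×775 = 1.865 mm.
The rigid supports impose zero overall length change; the single axial force P common to all segments must satisfy P Σ Lᵢ/(AᵢEᵢ) = δ_free.
The series flexibility is Σ Lᵢ/(AᵢEᵢ) = 750/(1825×209×10³) + 775/(1325×70×10³) = 1.032×10⁻⁵ mm/N.
Hence P = δ_free / Σ(L/AE) = 1.865/1.032×10⁻⁵ = 180.7 kN (tensile).

P ≈ 181 kN (tensile)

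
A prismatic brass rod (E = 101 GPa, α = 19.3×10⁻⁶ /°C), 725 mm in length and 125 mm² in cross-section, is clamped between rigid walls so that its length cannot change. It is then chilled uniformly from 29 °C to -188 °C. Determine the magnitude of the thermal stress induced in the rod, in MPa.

With length fixed, the mechanical strain must cancel the thermal strain αΔT = 19.3×10⁻⁶ × 217 = 4188.1×10⁻⁶.
Hence σ = E·αΔT = 101×10³ × 4188.1×10⁻⁶ = 423 MPa, tensile.

σ ≈ 423 MPa (tensile)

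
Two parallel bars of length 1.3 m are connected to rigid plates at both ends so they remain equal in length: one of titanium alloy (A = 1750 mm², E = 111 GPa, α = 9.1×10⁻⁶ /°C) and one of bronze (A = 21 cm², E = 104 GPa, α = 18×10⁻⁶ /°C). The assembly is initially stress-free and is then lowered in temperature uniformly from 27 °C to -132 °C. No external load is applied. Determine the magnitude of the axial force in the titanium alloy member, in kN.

Both members must finish at the same length. With the larger α, the bronze tends to over-contract; the plates restrain it, putting the bronze in tension and the titanium alloy in compression. With no external load the two internal forces are equal and opposite, magnitude P.
Equating the net (thermal + elastic) strains gives |α₁ − α₂|·ΔT = P·[1/(A₁E₁) + 1/(A₂E₂)].
|α₁ − α₂|·ΔT = 8.9×10⁻⁶ × 159 = 0.001415.
1/(A₁E₁) + 1/(A₂E₂) = 1/(1750×111×10³) + 1/(2100×104×10³) = 9.727×10⁻⁹ N⁻¹.
P = 0.001415 / 9.727×10⁻⁹ = 145500 N = 145.5 kN.

P ≈ 145 kN (compressive in the titanium alloy)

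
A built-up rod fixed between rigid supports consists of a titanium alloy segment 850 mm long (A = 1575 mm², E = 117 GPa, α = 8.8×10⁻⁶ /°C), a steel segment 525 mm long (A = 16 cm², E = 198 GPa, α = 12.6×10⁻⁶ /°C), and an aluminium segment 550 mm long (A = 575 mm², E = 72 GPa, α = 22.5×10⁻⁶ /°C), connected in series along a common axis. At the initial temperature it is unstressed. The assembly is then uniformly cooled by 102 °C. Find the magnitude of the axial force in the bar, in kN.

P ≈ 138 kN (tensile)

With the walls removed the bar would change length by δ_free = Σ αᵢΔT Lᵢ = 8.8×10⁻⁶×102×850 + 12.6×10⁻⁶×102×525 + 22.5×10⁻⁶×102×550 = 2.7 mm.
Since the ends are fixed, an axial force P builds up, equal in every segment, with P · Σ Lᵢ/(AᵢEᵢ) = δ_free.
Σ Lᵢ/(AᵢEᵢ) = 850/(1575×117×10³) + 525/(1600×198×10³) + 550/(575×72×10³) = 1.955×10⁻⁵ mm/N.
So P = 2.7 / 1.955×10⁻⁵ = 138.1 kN, tensile.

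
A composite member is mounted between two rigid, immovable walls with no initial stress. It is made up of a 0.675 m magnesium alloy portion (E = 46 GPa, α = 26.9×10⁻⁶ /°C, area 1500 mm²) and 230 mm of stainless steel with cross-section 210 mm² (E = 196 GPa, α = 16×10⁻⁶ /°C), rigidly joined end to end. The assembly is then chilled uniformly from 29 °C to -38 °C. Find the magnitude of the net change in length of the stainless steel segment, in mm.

|ΔL| ≈ 0.285 mm

With the walls removed the bar would change length by δ_free = Σ αᵢΔT Lᵢ = 26.9×10⁻⁶×67×675 + 16×10⁻⁶×67×230 = 1.463 mm.
Since the ends are fixed, an axial force P builds up, equal in every segment, with P · Σ Lᵢ/(AᵢEᵢ) = δ_free.
Σ Lᵢ/(AᵢEᵢ) = 675/(1500×46×10³) + 230/(210×196×10³) = 1.537×10⁻⁵ mm/N.
Hence P = δ_free / Σ(L/AE) = 1.463/1.537×10⁻⁵ = 95.19 kN (tensile).
For the stainless steel segment, free thermal change = 16×10⁻⁶×67×230 = 0.2466 mm and elastic change from P = 95190×230/(210×196×10³) = 0.5319 mm; these oppose, so the net change is 0.285 mm (segment lengthens).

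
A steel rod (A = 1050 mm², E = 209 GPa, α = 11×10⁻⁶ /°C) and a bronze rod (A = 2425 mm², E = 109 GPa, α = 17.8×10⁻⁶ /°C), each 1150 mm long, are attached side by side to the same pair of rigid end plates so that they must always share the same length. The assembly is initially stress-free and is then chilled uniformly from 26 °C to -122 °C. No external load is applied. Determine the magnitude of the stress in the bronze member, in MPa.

σ ≈ 49.8 MPa (tensile)

The bronze has the larger α, so on cooling it would change length more than the steel if both were free. The rigid plates force a common final length, so the bronze is put into tension and the steel into compression, with equal and opposite forces P (no external load).
Setting the final lengths equal and cancelling L: (α₁ − α₂)ΔT = P/(A₁E₁) + P/(A₂E₂).
|α₁ − α₂|·ΔT = 6.8×10⁻⁶ × 148 = 0.001006.
1/(A₁E₁) + 1/(A₂E₂) = 1/(1050×209×10³) + 1/(2425×109×10³) = 8.34×10⁻⁹ N⁻¹.
P = 0.001006 / 8.34×10⁻⁹ = 120700 N = 120.7 kN.
σ_{bronze} = P/A₂ = 120700/2425 = 49.76 MPa, tensile.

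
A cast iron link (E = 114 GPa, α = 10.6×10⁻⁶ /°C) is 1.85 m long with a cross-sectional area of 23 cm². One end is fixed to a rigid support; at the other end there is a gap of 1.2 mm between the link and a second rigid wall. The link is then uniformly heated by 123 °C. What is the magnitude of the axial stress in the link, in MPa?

Unrestrained expansion: δ_free = αΔT L = 10.6×10⁻⁶ × 123 × 1850 = 2.412 mm.
This exceeds the 1.2 mm gap, so the wall pushes back. The portion of expansion that must be recovered elastically is δ_free − gap = 2.412 − 1.2 = 1.212 mm.
That suppressed elongation corresponds to σ = E·Δ/L = 114×10³ × 1.212/1850 = 74.69 MPa.

σ ≈ 74.7 MPa (compressive)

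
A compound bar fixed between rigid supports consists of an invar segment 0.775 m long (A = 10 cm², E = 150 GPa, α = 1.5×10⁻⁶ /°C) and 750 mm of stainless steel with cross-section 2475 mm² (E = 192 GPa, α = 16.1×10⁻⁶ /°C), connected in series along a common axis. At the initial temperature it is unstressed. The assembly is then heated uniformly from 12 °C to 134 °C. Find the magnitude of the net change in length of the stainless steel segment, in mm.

|ΔL| ≈ 1.1 mm

With the walls removed the bar would change length by δ_free = Σ αᵢΔT Lᵢ = 1.5×10⁻⁶×122×775 + 16.1×10⁻⁶×122×750 = 1.615 mm.
The walls prevent any net length change, so an axial force P (same in every segment) develops. Compatibility: P · Σ Lᵢ/(AᵢEᵢ) = δ_free.
The series flexibility is Σ Lᵢ/(AᵢEᵢ) = 775/(1000×150×10³) + 750/(2475×192×10³) = 6.745×10⁻⁶ mm/N.
So P = 1.615 / 6.745×10⁻⁶ = 239.4 kN, compressive.
For the stainless steel segment, free thermal change = 16.1×10⁻⁶×122×750 = 1.473 mm and elastic change from P = 239400×750/(2475×192×10³) = 0.3779 mm; these oppose, so the net change is 1.1 mm (segment lengthens).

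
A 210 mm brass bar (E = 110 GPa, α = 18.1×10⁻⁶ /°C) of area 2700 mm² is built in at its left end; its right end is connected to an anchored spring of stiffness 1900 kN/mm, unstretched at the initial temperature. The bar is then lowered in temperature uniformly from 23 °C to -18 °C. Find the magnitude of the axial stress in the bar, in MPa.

If the spring were absent the bar would shorten by αΔT L = 18.1×10⁻⁶ × 41 × 210 = 0.1558 mm.
Let P be the tensile force in the spring. The bar extends elastically by PL/(AE) and the spring stretches by P/k; together these equal δ_free.
P [ L/(AE) + 1/k ] = δ_free → P [ 210/(2700×110×10³) + 1/(1900×10³) ] = 0.1558.
P = 0.1558 / 1.233×10⁻⁶ = 126400 N.
σ = P/A = 126400/2700 = 46.8 MPa.

σ ≈ 46.8 MPa (tensile)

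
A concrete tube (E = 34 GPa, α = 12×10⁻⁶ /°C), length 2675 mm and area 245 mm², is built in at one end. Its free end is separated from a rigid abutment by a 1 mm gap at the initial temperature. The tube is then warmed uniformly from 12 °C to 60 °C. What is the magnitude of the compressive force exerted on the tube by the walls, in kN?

P ≈ 1.68 kN

If the wall were absent the tube would grow by αΔT L = 12×10⁻⁶ × 48 × 2675 = 1.541 mm.
The gap closes (δ_free > 1 mm) and the wall then resists a further 1.541 − 1 = 0.5408 mm of expansion.
Compatibility: PL/(AE) = 0.5408 mm, so σ = P/A = E × (0.5408/2675) = 6.874 MPa.
Force on the wall = σA = 6.874 × 245 mm² = 1.684 kN.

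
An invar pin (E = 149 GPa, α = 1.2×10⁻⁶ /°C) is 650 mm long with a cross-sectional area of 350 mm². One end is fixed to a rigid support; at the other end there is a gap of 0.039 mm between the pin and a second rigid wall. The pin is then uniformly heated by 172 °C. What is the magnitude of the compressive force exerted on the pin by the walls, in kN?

If the wall were absent the pin would grow by αΔT L = 1.2×10⁻⁶ × 172 × 650 = 0.1342 mm.
This exceeds the 0.039 mm gap, so the wall pushes back. The portion of expansion that must be recovered elastically is δ_free − gap = 0.1342 − 0.039 = 0.09516 mm.
So σ = E(δ_free − g)/L = 149×10³ × 0.09516/650 = 21.81 MPa.
Force on the wall = σA = 21.81 × 350 mm² = 7.635 kN.

P ≈ 7.63 kN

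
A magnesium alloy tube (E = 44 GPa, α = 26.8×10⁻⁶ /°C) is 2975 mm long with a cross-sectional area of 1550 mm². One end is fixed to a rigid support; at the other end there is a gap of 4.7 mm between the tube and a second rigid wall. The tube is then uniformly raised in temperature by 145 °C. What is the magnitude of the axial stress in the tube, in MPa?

If the wall were absent the tube would grow by αΔT L = 26.8×10⁻⁶ × 145 × 2975 = 11.56 mm.
The gap closes (δ_free > 4.7 mm) and the wall then resists a further 11.56 − 4.7 = 6.861 mm of expansion.
Compatibility: PL/(AE) = 6.861 mm, so σ = P/A = E × (6.861/2975) = 101.5 MPa.

σ ≈ 101 MPa (compressive)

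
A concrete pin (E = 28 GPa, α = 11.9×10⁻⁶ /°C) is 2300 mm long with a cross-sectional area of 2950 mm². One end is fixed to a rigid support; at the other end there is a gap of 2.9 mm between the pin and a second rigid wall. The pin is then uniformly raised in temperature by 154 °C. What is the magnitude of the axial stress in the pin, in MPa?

Unrestrained expansion: δ_free = αΔT L = 11.9×10⁻⁶ × 154 × 2300 = 4.215 mm.
After closing the 2.9 mm clearance, 4.215 − 2.9 = 1.315 mm of expansion remains to be suppressed by the wall.
That suppressed elongation corresponds to σ = E·Δ/L = 28×10³ × 1.315/2300 = 16.01 MPa.

σ ≈ 16 MPa (compressive)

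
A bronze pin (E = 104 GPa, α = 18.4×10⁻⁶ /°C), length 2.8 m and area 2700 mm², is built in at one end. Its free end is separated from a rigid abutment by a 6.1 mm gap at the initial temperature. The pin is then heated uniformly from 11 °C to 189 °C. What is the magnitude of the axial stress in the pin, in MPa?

σ ≈ 114 MPa (compressive)

Free thermal elongation = αΔT L = 18.4×10⁻⁶ × 178 × 2800 = 9.171 mm.
This exceeds the 6.1 mm gap, so the wall pushes back. The portion of expansion that must be recovered elastically is δ_free − gap = 9.171 − 6.1 = 3.071 mm.
So σ = E(δ_free − g)/L = 104×10³ × 3.071/2800 = 114 MPa.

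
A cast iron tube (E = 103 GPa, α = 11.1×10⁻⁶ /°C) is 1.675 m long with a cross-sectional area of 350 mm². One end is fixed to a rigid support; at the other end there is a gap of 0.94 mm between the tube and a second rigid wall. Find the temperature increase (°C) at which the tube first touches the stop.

ΔT ≈ 50.6 °C

Contact occurs when the free expansion equals the gap: αΔT L = 0.94 mm.
ΔT = 0.94 / (11.1×10⁻⁶ × 1675) = 50.56 °C.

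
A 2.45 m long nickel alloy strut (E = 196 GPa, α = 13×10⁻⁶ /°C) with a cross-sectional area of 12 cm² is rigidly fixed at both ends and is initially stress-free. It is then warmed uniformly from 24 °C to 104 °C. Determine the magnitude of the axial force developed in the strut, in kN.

Full restraint means ε = 0, so the stress is σ = EαΔT = 196×10³ × 13×10⁻⁶ × 80 = 203.8 MPa.
Then P = σA = 203.8 × 1200 mm² = 244.6 kN, compressive.

P ≈ 245 kN (compressive)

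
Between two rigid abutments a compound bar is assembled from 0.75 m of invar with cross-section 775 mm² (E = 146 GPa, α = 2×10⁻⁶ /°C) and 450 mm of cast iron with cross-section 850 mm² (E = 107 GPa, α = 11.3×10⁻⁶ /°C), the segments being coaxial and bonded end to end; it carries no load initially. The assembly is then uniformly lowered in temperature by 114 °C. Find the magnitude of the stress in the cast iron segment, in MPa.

With the walls removed the bar would change length by δ_free = Σ αᵢΔT Lᵢ = 2×10⁻⁶×114×750 + 11.3×10⁻⁶×114×450 = 0.7507 mm.
Since the ends are fixed, an axial force P builds up, equal in every segment, with P · Σ Lᵢ/(AᵢEᵢ) = δ_free.
Σ Lᵢ/(AᵢEᵢ) = 750/(775×146×10³) + 450/(850×107×10³) = 1.158×10⁻⁵ mm/N.
P = 0.7507 / 1.158×10⁻⁵ = 64850 N = 64.85 kN, tensile.
σ_{cast iron} = P / A = 64850 / 850 = 76.29 MPa.

σ ≈ 76.3 MPa (tensile)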